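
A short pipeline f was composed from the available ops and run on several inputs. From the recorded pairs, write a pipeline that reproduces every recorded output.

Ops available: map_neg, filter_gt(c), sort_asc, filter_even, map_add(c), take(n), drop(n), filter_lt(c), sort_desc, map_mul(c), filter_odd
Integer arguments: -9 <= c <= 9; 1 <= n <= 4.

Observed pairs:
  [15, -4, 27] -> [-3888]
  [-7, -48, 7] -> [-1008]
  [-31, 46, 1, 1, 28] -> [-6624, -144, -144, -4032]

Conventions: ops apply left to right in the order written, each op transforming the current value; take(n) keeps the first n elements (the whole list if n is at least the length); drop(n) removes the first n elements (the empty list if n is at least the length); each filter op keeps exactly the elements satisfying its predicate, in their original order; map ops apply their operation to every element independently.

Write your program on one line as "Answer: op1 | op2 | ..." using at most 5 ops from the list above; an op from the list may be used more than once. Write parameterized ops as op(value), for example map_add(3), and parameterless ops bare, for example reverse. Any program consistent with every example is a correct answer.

map_mul(-4) | map_mul(-9) | map_mul(-4) | drop(1) | filter_lt(-6)

Check, running the answer program on each example:
  [15, -4, 27] -> [-60, 16, -108] -> [540, -144, 972] -> [-2160, 576, -3888] -> [576, -3888] -> [-3888]
  [-7, -48, 7] -> [28, 192, -28] -> [-252, -1728, 252] -> [1008, 6912, -1008] -> [6912, -1008] -> [-1008]
  [-31, 46, 1, 1, 28] -> [124, -184, -4, -4, -112] -> [-1116, 1656, 36, 36, 1008] -> [4464, -6624, -144, -144, -4032] -> [-6624, -144, -144, -4032] -> [-6624, -144, -144, -4032]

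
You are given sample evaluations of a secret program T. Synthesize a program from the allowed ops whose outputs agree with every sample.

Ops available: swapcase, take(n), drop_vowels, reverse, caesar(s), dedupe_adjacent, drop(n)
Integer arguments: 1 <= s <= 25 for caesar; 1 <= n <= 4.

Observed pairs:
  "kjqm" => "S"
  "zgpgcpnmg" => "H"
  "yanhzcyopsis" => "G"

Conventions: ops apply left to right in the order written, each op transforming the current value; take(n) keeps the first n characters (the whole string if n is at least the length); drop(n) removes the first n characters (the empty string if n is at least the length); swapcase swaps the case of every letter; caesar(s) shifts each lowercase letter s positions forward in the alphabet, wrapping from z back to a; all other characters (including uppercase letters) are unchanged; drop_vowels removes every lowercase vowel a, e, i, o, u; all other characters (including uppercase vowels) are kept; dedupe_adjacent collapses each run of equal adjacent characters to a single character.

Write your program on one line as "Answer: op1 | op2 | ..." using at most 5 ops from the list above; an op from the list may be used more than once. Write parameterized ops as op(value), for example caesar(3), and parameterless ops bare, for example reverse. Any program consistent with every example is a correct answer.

drop_vowels | caesar(8) | take(3) | take(1) | swapcase

Check, running the answer program on each example:
  "kjqm" -> "kjqm" -> "sryu" -> "sry" -> "s" -> "S"
  "zgpgcpnmg" -> "zgpgcpnmg" -> "hoxokxvuo" -> "hox" -> "h" -> "H"
  "yanhzcyopsis" -> "ynhzcypss" -> "gvphkgxaa" -> "gvp" -> "g" -> "G"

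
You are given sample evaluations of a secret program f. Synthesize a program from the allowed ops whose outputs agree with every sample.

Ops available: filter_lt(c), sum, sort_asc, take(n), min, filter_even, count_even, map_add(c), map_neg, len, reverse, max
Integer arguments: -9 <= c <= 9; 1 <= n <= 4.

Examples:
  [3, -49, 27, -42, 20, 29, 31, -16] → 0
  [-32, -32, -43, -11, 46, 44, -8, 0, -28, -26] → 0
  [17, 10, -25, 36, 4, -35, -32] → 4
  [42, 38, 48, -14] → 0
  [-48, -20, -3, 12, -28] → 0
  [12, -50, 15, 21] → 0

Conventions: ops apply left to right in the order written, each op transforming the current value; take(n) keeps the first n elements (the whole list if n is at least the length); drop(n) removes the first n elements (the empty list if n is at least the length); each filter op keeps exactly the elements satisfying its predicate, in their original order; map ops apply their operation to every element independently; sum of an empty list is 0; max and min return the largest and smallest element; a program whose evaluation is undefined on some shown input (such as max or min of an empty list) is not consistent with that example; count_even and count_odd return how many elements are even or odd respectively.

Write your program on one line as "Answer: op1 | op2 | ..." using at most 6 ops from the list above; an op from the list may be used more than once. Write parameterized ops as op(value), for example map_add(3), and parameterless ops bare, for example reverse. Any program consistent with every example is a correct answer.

filter_lt(5) | map_neg | filter_even | filter_lt(6) | map_neg | sum

Check, running the answer program on each example:
  [3, -49, 27, -42, 20, 29, 31, -16] -> [3, -49, -42, -16] -> [-3, 49, 42, 16] -> [42, 16] -> [] -> [] -> 0
  [-32, -32, -43, -11, 46, 44, -8, 0, -28, -26] -> [-32, -32, -43, -11, -8, 0, -28, -26] -> [32, 32, 43, 11, 8, 0, 28, 26] -> [32, 32, 8, 0, 28, 26] -> [0] -> [0] -> 0
  [17, 10, -25, 36, 4, -35, -32] -> [-25, 4, -35, -32] -> [25, -4, 35, 32] -> [-4, 32] -> [-4] -> [4] -> 4
  [42, 38, 48, -14] -> [-14] -> [14] -> [14] -> [] -> [] -> 0
  [-48, -20, -3, 12, -28] -> [-48, -20, -3, -28] -> [48, 20, 3, 28] -> [48, 20, 28] -> [] -> [] -> 0
  [12, -50, 15, 21] -> [-50] -> [50] -> [50] -> [] -> [] -> 0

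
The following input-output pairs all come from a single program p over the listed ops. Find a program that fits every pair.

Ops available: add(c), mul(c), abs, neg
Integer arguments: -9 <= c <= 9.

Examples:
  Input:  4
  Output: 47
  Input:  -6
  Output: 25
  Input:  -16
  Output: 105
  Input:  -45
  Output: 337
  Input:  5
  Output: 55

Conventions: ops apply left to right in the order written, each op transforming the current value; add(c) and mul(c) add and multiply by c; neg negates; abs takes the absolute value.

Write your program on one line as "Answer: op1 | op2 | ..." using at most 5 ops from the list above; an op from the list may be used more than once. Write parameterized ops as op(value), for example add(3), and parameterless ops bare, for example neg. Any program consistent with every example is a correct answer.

add(3) | mul(8) | add(-5) | abs | add(-4)

Check, running the answer program on each example:
  4 -> 7 -> 56 -> 51 -> 51 -> 47
  -6 -> -3 -> -24 -> -29 -> 29 -> 25
  -16 -> -13 -> -104 -> -109 -> 109 -> 105
  -45 -> -42 -> -336 -> -341 -> 341 -> 337
  5 -> 8 -> 64 -> 59 -> 59 -> 55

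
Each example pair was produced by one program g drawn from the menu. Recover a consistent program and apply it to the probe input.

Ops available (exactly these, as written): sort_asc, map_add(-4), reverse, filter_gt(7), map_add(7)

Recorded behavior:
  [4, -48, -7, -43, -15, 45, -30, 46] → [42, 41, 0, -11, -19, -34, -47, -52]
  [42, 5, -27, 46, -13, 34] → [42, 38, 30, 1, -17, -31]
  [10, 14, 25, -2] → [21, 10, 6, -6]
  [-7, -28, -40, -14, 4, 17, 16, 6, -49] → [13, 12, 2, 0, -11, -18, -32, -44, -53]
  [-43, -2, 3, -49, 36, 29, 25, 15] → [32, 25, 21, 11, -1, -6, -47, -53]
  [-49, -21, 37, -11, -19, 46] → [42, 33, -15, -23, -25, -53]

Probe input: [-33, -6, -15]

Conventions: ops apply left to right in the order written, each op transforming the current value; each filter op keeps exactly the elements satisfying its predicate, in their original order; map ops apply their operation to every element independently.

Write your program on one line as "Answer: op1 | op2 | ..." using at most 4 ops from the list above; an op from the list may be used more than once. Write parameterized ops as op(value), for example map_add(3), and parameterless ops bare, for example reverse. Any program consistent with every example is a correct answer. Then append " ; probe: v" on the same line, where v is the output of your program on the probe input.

sort_asc | reverse | map_add(-4) ; probe: [-10, -19, -37]

Check, running the answer program on each example:
  [4, -48, -7, -43, -15, 45, -30, 46] -> [-48, -43, -30, -15, -7, 4, 45, 46] -> [46, 45, 4, -7, -15, -30, -43, -48] -> [42, 41, 0, -11, -19, -34, -47, -52]
  [42, 5, -27, 46, -13, 34] -> [-27, -13, 5, 34, 42, 46] -> [46, 42, 34, 5, -13, -27] -> [42, 38, 30, 1, -17, -31]
  [10, 14, 25, -2] -> [-2, 10, 14, 25] -> [25, 14, 10, -2] -> [21, 10, 6, -6]
  [-7, -28, -40, -14, 4, 17, 16, 6, -49] -> [-49, -40, -28, -14, -7, 4, 6, 16, 17] -> [17, 16, 6, 4, -7, -14, -28, -40, -49] -> [13, 12, 2, 0, -11, -18, -32, -44, -53]
  [-43, -2, 3, -49, 36, 29, 25, 15] -> [-49, -43, -2, 3, 15, 25, 29, 36] -> [36, 29, 25, 15, 3, -2, -43, -49] -> [32, 25, 21, 11, -1, -6, -47, -53]
  [-49, -21, 37, -11, -19, 46] -> [-49, -21, -19, -11, 37, 46] -> [46, 37, -11, -19, -21, -49] -> [42, 33, -15, -23, -25, -53]
  probe: [-33, -6, -15] -> [-33, -15, -6] -> [-6, -15, -33] -> [-10, -19, -37]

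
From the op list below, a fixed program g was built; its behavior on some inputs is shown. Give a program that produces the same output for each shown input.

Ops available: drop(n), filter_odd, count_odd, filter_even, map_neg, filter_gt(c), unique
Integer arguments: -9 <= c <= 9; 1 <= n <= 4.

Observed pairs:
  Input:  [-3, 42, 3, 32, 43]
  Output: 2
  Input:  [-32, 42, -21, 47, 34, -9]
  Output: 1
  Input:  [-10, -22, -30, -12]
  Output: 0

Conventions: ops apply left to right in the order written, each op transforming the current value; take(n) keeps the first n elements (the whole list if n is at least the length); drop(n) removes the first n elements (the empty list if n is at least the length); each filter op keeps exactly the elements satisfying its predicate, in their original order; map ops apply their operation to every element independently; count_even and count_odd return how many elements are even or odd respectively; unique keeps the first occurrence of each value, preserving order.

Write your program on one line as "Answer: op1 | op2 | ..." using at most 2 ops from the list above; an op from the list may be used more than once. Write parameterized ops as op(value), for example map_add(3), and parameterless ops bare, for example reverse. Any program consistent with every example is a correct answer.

filter_gt(1) | count_odd

Check, running the answer program on each example:
  [-3, 42, 3, 32, 43] -> [42, 3, 32, 43] -> 2
  [-32, 42, -21, 47, 34, -9] -> [42, 47, 34] -> 1
  [-10, -22, -30, -12] -> [] -> 0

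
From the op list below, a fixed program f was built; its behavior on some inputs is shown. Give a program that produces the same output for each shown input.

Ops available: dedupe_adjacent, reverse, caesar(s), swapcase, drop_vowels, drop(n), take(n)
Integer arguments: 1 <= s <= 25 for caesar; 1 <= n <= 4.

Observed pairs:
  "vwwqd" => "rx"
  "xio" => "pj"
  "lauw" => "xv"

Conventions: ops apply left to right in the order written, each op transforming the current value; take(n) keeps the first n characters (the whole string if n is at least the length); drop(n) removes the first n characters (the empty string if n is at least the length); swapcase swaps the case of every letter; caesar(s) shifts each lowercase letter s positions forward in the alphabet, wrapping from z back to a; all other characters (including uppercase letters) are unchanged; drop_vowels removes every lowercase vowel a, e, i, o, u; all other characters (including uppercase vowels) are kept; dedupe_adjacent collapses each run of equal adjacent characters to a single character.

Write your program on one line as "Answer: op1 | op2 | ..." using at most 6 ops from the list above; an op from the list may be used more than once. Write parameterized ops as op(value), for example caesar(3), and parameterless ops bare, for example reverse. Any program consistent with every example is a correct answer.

caesar(1) | reverse | dedupe_adjacent | drop_vowels | take(3) | take(2)

Check, running the answer program on each example:
  "vwwqd" -> "wxxre" -> "erxxw" -> "erxw" -> "rxw" -> "rxw" -> "rx"
  "xio" -> "yjp" -> "pjy" -> "pjy" -> "pjy" -> "pjy" -> "pj"
  "lauw" -> "mbvx" -> "xvbm" -> "xvbm" -> "xvbm" -> "xvb" -> "xv"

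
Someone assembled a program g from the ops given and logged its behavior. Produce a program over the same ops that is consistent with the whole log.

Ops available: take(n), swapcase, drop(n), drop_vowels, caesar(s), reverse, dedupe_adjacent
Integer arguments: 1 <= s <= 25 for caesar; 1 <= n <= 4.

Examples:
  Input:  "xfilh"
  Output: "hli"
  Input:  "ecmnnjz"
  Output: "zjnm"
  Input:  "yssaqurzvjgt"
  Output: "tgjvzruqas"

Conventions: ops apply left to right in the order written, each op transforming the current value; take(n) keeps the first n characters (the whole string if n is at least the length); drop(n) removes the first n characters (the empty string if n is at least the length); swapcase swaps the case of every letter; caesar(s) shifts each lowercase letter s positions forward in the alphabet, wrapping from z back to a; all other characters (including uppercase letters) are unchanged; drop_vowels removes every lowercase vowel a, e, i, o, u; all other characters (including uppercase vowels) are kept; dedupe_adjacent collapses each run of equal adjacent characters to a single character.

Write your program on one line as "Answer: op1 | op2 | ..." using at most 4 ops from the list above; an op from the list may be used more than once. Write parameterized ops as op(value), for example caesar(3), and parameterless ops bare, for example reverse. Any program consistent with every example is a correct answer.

drop(2) | reverse | dedupe_adjacent

Check, running the answer program on each example:
  "xfilh" -> "ilh" -> "hli" -> "hli"
  "ecmnnjz" -> "mnnjz" -> "zjnnm" -> "zjnm"
  "yssaqurzvjgt" -> "saqurzvjgt" -> "tgjvzruqas" -> "tgjvzruqas"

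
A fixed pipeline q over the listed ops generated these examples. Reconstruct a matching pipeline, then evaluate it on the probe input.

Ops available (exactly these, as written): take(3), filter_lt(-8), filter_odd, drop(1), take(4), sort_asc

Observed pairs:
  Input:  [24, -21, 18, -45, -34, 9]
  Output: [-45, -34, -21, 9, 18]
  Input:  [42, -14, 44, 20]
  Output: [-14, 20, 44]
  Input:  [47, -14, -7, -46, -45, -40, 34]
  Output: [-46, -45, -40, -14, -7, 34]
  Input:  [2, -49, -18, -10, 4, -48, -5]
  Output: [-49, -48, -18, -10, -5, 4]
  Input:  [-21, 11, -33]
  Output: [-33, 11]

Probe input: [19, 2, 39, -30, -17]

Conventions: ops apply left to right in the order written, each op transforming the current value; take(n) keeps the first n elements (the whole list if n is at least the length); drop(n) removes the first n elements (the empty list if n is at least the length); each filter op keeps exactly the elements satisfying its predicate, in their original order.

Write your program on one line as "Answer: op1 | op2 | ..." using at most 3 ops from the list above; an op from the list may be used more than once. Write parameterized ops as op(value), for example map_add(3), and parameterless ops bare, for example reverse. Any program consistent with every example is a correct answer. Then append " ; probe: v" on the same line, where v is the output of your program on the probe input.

drop(1) | sort_asc ; probe: [-30, -17, 2, 39]

Check, running the answer program on each example:
  [24, -21, 18, -45, -34, 9] -> [-21, 18, -45, -34, 9] -> [-45, -34, -21, 9, 18]
  [42, -14, 44, 20] -> [-14, 44, 20] -> [-14, 20, 44]
  [47, -14, -7, -46, -45, -40, 34] -> [-14, -7, -46, -45, -40, 34] -> [-46, -45, -40, -14, -7, 34]
  [2, -49, -18, -10, 4, -48, -5] -> [-49, -18, -10, 4, -48, -5] -> [-49, -48, -18, -10, -5, 4]
  [-21, 11, -33] -> [11, -33] -> [-33, 11]
  probe: [19, 2, 39, -30, -17] -> [2, 39, -30, -17] -> [-30, -17, 2, 39]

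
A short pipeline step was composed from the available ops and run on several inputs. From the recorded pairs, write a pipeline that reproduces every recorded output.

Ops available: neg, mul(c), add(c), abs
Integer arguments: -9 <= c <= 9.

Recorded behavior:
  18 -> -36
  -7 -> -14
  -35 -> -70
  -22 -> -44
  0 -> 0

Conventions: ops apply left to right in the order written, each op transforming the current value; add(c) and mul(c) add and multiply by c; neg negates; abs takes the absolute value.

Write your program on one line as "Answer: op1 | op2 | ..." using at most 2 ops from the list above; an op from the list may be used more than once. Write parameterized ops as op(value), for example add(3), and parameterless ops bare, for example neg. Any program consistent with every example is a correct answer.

abs | mul(-2)

Check, running the answer program on each example:
  18 -> 18 -> -36
  -7 -> 7 -> -14
  -35 -> 35 -> -70
  -22 -> 22 -> -44
  0 -> 0 -> 0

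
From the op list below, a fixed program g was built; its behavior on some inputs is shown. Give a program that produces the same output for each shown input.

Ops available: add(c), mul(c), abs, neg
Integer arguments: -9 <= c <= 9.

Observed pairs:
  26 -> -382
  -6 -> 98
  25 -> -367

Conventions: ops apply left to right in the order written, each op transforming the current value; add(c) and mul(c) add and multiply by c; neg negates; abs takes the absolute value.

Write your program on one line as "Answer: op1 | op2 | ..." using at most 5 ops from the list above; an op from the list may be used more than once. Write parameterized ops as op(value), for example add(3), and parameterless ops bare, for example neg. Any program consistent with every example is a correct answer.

mul(3) | neg | mul(5) | add(8)

Check, running the answer program on each example:
  26 -> 78 -> -78 -> -390 -> -382
  -6 -> -18 -> 18 -> 90 -> 98
  25 -> 75 -> -75 -> -375 -> -367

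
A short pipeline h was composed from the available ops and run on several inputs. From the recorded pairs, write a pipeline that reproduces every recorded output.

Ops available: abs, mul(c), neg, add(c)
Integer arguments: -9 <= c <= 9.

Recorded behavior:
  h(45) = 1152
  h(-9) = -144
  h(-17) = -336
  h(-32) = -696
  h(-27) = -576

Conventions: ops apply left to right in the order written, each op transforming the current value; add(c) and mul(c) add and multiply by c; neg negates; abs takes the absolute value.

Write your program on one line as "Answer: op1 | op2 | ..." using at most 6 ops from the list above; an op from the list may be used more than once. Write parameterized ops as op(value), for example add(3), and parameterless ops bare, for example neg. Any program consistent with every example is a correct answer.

add(2) | add(1) | mul(6) | mul(-4) | neg

Check, running the answer program on each example:
  45 -> 47 -> 48 -> 288 -> -1152 -> 1152
  -9 -> -7 -> -6 -> -36 -> 144 -> -144
  -17 -> -15 -> -14 -> -84 -> 336 -> -336
  -32 -> -30 -> -29 -> -174 -> 696 -> -696
  -27 -> -25 -> -24 -> -144 -> 576 -> -576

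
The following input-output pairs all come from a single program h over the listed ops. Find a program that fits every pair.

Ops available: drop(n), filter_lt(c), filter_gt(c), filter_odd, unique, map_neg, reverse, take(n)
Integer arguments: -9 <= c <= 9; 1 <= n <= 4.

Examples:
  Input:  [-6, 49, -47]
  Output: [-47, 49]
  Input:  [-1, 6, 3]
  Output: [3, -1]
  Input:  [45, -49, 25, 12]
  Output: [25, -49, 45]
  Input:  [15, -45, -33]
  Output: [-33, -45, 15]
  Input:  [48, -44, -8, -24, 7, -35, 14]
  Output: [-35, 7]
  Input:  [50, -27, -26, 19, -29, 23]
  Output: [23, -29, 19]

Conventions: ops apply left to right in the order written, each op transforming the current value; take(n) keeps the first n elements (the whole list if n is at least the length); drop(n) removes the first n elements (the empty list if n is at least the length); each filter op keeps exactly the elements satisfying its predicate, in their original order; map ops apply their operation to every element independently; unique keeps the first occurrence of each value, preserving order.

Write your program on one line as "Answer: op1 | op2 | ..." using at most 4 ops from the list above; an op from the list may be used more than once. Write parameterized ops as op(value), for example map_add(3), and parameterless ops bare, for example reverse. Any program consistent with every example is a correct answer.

reverse | filter_odd | take(3)

Check, running the answer program on each example:
  [-6, 49, -47] -> [-47, 49, -6] -> [-47, 49] -> [-47, 49]
  [-1, 6, 3] -> [3, 6, -1] -> [3, -1] -> [3, -1]
  [45, -49, 25, 12] -> [12, 25, -49, 45] -> [25, -49, 45] -> [25, -49, 45]
  [15, -45, -33] -> [-33, -45, 15] -> [-33, -45, 15] -> [-33, -45, 15]
  [48, -44, -8, -24, 7, -35, 14] -> [14, -35, 7, -24, -8, -44, 48] -> [-35, 7] -> [-35, 7]
  [50, -27, -26, 19, -29, 23] -> [23, -29, 19, -26, -27, 50] -> [23, -29, 19, -27] -> [23, -29, 19]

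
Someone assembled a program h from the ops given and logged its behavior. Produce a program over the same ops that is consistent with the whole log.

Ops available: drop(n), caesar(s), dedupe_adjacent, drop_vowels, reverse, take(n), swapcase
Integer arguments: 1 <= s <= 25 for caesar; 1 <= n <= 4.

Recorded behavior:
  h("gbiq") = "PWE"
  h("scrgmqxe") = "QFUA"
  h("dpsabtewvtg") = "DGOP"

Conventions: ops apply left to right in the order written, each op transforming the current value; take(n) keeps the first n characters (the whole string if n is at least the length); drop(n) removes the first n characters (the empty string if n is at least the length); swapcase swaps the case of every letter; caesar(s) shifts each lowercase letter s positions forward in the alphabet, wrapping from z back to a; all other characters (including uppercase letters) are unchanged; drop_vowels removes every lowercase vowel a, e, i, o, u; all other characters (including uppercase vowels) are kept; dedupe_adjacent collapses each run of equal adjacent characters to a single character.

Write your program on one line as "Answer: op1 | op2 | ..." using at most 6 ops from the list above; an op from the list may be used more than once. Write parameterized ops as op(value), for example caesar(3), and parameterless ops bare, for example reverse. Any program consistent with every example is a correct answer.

drop(1) | caesar(13) | caesar(1) | swapcase | take(4)

Check, running the answer program on each example:
  "gbiq" -> "biq" -> "ovd" -> "pwe" -> "PWE" -> "PWE"
  "scrgmqxe" -> "crgmqxe" -> "petzdkr" -> "qfuaels" -> "QFUAELS" -> "QFUA"
  "dpsabtewvtg" -> "psabtewvtg" -> "cfnogrjigt" -> "dgophskjhu" -> "DGOPHSKJHU" -> "DGOP"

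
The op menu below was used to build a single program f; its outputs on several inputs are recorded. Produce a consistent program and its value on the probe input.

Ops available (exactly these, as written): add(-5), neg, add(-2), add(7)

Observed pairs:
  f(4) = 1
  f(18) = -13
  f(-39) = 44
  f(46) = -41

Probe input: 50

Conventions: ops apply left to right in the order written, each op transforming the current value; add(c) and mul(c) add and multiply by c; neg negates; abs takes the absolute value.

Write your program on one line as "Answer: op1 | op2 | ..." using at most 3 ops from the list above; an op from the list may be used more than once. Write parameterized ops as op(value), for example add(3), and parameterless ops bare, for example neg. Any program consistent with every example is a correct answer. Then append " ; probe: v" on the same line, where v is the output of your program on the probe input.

add(-5) | neg ; probe: -45

Check, running the answer program on each example:
  4 -> -1 -> 1
  18 -> 13 -> -13
  -39 -> -44 -> 44
  46 -> 41 -> -41
  probe: 50 -> 45 -> -45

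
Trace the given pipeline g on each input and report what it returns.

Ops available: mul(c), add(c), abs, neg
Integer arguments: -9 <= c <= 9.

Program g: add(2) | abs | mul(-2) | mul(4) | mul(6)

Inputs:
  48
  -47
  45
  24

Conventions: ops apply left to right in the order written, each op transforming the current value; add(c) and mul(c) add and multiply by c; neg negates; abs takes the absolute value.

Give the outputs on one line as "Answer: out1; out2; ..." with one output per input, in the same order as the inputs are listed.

-2400; -2160; -2256; -1248

Execution, op by op:
  48 -> 50 -> 50 -> -100 -> -400 -> -2400
  -47 -> -45 -> 45 -> -90 -> -360 -> -2160
  45 -> 47 -> 47 -> -94 -> -376 -> -2256
  24 -> 26 -> 26 -> -52 -> -208 -> -1248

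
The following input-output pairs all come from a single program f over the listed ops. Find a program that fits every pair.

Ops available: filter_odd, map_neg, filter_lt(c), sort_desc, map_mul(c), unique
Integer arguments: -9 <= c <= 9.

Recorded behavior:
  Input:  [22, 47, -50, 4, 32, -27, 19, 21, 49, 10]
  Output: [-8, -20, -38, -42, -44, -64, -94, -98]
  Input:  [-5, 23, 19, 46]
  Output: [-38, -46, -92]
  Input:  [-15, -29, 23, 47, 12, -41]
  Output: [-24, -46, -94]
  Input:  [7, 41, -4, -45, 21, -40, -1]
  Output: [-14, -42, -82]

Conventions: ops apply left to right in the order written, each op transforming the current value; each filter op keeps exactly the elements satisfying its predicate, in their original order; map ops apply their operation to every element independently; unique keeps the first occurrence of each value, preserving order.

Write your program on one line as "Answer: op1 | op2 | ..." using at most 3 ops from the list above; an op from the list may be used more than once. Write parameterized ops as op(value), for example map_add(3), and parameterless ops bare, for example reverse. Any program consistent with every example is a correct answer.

map_mul(-2) | sort_desc | filter_lt(-7)

Check, running the answer program on each example:
  [22, 47, -50, 4, 32, -27, 19, 21, 49, 10] -> [-44, -94, 100, -8, -64, 54, -38, -42, -98, -20] -> [100, 54, -8, -20, -38, -42, -44, -64, -94, -98] -> [-8, -20, -38, -42, -44, -64, -94, -98]
  [-5, 23, 19, 46] -> [10, -46, -38, -92] -> [10, -38, -46, -92] -> [-38, -46, -92]
  [-15, -29, 23, 47, 12, -41] -> [30, 58, -46, -94, -24, 82] -> [82, 58, 30, -24, -46, -94] -> [-24, -46, -94]
  [7, 41, -4, -45, 21, -40, -1] -> [-14, -82, 8, 90, -42, 80, 2] -> [90, 80, 8, 2, -14, -42, -82] -> [-14, -42, -82]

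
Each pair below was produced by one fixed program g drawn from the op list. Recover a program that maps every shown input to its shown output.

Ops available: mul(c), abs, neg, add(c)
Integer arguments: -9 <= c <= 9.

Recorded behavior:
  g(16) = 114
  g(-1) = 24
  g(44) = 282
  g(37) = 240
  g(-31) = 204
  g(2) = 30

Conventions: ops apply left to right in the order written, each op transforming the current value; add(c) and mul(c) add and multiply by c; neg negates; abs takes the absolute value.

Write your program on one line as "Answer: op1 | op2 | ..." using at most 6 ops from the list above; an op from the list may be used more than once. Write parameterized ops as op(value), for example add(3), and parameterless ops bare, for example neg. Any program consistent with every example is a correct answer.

abs | neg | add(-3) | abs | mul(6)

Check, running the answer program on each example:
  16 -> 16 -> -16 -> -19 -> 19 -> 114
  -1 -> 1 -> -1 -> -4 -> 4 -> 24
  44 -> 44 -> -44 -> -47 -> 47 -> 282
  37 -> 37 -> -37 -> -40 -> 40 -> 240
  -31 -> 31 -> -31 -> -34 -> 34 -> 204
  2 -> 2 -> -2 -> -5 -> 5 -> 30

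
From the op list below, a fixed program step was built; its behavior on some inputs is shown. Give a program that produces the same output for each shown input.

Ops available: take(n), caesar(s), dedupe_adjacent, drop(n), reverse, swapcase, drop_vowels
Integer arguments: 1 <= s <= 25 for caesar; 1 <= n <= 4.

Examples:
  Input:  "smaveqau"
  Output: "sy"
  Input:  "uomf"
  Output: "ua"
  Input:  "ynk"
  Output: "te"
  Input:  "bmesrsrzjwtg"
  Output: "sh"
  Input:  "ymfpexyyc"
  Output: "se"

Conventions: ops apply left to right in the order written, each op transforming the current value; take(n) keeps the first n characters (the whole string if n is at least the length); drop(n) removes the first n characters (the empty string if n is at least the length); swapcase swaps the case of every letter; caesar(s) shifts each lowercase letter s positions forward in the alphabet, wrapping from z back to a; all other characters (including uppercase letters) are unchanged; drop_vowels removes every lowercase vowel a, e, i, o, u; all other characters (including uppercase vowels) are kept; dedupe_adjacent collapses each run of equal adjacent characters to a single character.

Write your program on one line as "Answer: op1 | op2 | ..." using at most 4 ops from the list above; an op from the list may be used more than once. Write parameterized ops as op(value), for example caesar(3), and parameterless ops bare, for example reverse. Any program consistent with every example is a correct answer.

take(2) | caesar(6) | reverse

Check, running the answer program on each example:
  "smaveqau" -> "sm" -> "ys" -> "sy"
  "uomf" -> "uo" -> "au" -> "ua"
  "ynk" -> "yn" -> "et" -> "te"
  "bmesrsrzjwtg" -> "bm" -> "hs" -> "sh"
  "ymfpexyyc" -> "ym" -> "es" -> "se"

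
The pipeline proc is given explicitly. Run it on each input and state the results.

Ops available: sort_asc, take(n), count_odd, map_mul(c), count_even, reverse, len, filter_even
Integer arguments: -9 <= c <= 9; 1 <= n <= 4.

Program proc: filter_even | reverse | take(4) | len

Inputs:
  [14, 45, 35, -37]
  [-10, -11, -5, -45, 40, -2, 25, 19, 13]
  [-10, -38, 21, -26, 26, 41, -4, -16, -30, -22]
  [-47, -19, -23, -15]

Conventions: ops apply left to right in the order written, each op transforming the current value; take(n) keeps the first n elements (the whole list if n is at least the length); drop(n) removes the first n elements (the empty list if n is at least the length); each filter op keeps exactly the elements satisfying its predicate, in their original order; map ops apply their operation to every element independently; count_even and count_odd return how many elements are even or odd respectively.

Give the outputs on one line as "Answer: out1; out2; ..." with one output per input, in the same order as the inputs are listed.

Execution, op by op:
  [14, 45, 35, -37] -> [14] -> [14] -> [14] -> 1
  [-10, -11, -5, -45, 40, -2, 25, 19, 13] -> [-10, 40, -2] -> [-2, 40, -10] -> [-2, 40, -10] -> 3
  [-10, -38, 21, -26, 26, 41, -4, -16, -30, -22] -> [-10, -38, -26, 26, -4, -16, -30, -22] -> [-22, -30, -16, -4, 26, -26, -38, -10] -> [-22, -30, -16, -4] -> 4
  [-47, -19, -23, -15] -> [] -> [] -> [] -> 0

1; 3; 4; 0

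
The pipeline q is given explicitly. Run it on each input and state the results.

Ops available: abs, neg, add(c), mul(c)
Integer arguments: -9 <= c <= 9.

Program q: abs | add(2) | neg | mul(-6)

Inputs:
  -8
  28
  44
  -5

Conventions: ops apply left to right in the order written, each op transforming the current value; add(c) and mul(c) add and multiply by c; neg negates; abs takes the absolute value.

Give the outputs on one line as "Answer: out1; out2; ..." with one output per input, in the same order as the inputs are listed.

60; 180; 276; 42

Execution, op by op:
  -8 -> 8 -> 10 -> -10 -> 60
  28 -> 28 -> 30 -> -30 -> 180
  44 -> 44 -> 46 -> -46 -> 276
  -5 -> 5 -> 7 -> -7 -> 42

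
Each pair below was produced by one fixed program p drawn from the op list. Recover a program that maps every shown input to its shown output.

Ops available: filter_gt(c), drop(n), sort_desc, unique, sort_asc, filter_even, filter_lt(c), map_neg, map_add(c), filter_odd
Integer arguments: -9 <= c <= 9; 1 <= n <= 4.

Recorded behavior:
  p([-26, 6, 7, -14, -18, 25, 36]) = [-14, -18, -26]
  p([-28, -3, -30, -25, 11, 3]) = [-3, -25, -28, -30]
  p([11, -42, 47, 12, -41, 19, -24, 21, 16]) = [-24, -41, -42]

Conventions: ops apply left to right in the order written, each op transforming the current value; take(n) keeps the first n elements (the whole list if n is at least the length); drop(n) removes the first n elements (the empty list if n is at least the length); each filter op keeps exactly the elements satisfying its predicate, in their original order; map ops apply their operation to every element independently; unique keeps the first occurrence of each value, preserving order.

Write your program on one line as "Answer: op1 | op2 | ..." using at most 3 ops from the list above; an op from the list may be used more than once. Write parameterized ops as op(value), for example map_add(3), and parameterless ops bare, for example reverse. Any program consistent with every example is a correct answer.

sort_desc | filter_lt(2)

Check, running the answer program on each example:
  [-26, 6, 7, -14, -18, 25, 36] -> [36, 25, 7, 6, -14, -18, -26] -> [-14, -18, -26]
  [-28, -3, -30, -25, 11, 3] -> [11, 3, -3, -25, -28, -30] -> [-3, -25, -28, -30]
  [11, -42, 47, 12, -41, 19, -24, 21, 16] -> [47, 21, 19, 16, 12, 11, -24, -41, -42] -> [-24, -41, -42]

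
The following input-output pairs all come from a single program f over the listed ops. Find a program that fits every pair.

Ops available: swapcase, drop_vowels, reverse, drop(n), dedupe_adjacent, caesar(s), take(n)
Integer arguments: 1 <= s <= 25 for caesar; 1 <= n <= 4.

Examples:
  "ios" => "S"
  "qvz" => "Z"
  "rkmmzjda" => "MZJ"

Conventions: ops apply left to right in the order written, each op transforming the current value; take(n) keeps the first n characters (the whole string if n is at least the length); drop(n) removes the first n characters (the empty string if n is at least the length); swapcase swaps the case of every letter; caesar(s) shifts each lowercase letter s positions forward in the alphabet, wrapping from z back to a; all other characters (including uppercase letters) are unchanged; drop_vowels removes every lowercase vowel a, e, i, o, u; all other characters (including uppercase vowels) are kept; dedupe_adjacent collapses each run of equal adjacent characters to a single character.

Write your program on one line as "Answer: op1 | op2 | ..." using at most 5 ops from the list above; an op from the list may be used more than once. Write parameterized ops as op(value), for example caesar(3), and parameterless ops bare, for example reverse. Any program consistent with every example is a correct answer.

dedupe_adjacent | drop(1) | take(4) | swapcase | drop(1)

Check, running the answer program on each example:
  "ios" -> "ios" -> "os" -> "os" -> "OS" -> "S"
  "qvz" -> "qvz" -> "vz" -> "vz" -> "VZ" -> "Z"
  "rkmmzjda" -> "rkmzjda" -> "kmzjda" -> "kmzj" -> "KMZJ" -> "MZJ"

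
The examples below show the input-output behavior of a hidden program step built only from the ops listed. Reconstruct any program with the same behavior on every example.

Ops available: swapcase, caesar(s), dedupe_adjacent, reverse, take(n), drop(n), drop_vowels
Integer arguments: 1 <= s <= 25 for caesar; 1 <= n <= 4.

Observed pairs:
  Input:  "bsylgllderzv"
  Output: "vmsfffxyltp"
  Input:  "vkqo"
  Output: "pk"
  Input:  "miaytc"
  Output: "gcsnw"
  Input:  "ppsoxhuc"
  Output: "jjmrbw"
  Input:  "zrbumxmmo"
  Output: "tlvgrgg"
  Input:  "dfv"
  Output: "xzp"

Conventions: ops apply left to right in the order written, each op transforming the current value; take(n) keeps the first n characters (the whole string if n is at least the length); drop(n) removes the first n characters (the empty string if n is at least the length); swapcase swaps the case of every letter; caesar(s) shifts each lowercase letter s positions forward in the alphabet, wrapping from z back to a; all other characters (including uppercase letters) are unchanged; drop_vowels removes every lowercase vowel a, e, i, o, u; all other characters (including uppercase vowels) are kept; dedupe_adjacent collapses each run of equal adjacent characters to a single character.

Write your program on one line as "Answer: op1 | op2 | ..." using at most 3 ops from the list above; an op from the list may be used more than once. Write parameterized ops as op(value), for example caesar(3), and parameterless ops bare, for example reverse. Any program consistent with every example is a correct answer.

caesar(20) | drop_vowels

Check, running the answer program on each example:
  "bsylgllderzv" -> "vmsfaffxyltp" -> "vmsfffxyltp"
  "vkqo" -> "peki" -> "pk"
  "miaytc" -> "gcusnw" -> "gcsnw"
  "ppsoxhuc" -> "jjmirbow" -> "jjmrbw"
  "zrbumxmmo" -> "tlvogrggi" -> "tlvgrgg"
  "dfv" -> "xzp" -> "xzp"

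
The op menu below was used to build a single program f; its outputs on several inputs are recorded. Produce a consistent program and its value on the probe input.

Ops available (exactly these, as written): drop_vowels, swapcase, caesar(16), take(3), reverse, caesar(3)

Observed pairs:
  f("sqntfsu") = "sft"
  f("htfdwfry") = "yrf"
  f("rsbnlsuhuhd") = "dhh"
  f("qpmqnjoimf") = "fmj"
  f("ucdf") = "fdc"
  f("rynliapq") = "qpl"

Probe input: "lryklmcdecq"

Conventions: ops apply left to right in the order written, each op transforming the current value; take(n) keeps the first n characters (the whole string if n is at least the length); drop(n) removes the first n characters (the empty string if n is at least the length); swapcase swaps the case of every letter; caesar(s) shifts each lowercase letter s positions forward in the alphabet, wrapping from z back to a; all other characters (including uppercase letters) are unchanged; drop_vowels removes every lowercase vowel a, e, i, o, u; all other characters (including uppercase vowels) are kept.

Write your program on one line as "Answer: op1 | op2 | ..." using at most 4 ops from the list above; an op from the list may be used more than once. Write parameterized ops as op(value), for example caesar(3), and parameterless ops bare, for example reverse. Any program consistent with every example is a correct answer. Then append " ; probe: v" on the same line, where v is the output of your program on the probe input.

reverse | drop_vowels | take(3) ; probe: "qcd"

Check, running the answer program on each example:
  "sqntfsu" -> "usftnqs" -> "sftnqs" -> "sft"
  "htfdwfry" -> "yrfwdfth" -> "yrfwdfth" -> "yrf"
  "rsbnlsuhuhd" -> "dhuhuslnbsr" -> "dhhslnbsr" -> "dhh"
  "qpmqnjoimf" -> "fmiojnqmpq" -> "fmjnqmpq" -> "fmj"
  "ucdf" -> "fdcu" -> "fdc" -> "fdc"
  "rynliapq" -> "qpailnyr" -> "qplnyr" -> "qpl"
  probe: "lryklmcdecq" -> "qcedcmlkyrl" -> "qcdcmlkyrl" -> "qcd"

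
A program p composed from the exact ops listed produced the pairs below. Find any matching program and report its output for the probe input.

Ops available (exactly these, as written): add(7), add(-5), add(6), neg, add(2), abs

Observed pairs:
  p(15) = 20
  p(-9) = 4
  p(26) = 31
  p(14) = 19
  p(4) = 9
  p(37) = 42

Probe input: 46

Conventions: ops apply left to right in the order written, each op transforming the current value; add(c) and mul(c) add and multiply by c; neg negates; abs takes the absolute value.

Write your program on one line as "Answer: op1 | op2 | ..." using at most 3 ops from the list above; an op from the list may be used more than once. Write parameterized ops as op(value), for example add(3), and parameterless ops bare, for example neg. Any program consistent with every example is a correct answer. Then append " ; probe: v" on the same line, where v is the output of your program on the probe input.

neg | add(-5) | abs ; probe: 51

Check, running the answer program on each example:
  15 -> -15 -> -20 -> 20
  -9 -> 9 -> 4 -> 4
  26 -> -26 -> -31 -> 31
  14 -> -14 -> -19 -> 19
  4 -> -4 -> -9 -> 9
  37 -> -37 -> -42 -> 42
  probe: 46 -> -46 -> -51 -> 51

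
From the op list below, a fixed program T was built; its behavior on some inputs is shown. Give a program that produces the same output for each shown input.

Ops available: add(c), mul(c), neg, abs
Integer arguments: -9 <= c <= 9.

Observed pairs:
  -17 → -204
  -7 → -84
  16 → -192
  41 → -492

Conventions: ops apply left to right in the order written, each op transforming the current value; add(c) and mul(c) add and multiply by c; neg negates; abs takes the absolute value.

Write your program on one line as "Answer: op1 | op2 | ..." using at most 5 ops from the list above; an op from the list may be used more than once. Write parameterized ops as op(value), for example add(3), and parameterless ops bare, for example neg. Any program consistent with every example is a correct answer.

abs | neg | mul(-3) | mul(4) | mul(-1)

Check, running the answer program on each example:
  -17 -> 17 -> -17 -> 51 -> 204 -> -204
  -7 -> 7 -> -7 -> 21 -> 84 -> -84
  16 -> 16 -> -16 -> 48 -> 192 -> -192
  41 -> 41 -> -41 -> 123 -> 492 -> -492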